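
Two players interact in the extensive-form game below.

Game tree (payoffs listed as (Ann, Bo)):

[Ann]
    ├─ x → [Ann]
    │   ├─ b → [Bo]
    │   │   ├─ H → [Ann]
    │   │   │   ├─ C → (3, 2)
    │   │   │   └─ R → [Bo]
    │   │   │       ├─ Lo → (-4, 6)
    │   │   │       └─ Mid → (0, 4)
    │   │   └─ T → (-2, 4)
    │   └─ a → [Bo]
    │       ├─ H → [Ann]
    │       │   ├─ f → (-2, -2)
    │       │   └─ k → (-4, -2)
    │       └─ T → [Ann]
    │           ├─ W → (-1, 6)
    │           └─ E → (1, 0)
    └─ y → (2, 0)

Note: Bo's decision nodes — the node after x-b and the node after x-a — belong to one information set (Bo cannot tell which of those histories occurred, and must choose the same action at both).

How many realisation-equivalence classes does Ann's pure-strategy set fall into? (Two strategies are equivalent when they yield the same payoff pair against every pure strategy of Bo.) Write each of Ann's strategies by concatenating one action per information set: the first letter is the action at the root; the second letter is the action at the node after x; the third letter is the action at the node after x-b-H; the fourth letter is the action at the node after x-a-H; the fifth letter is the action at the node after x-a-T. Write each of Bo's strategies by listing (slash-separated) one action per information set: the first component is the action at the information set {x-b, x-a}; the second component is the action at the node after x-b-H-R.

7

Ann has 32 pure strategies: xbCfW, xbCfE, xbCkW, xbCkE, xbRfW, xbRfE, xbRkW, xbRkE, xaCfW, xaCfE, xaCkW, xaCkE, xaRfW, xaRfE, xaRkW, xaRkE, ybCfW, ybCfE, ybCkW, ybCkE, ybRfW, ybRfE, ybRkW, ybRkE, yaCfW, yaCfE, yaCkW, yaCkE, yaRfW, yaRfE, yaRkW, yaRkE. Columns: H/Lo, H/Mid, T/Lo, T/Mid.
{xbCfW, xbCfE, xbCkW, xbCkE} → row (3,2) (3,2) (-2,4) (-2,4)
{xbRfW, xbRfE, xbRkW, xbRkE} → row (-4,6) (0,4) (-2,4) (-2,4)
{xaCfW, xaRfW} → row (-2,-2) (-2,-2) (-1,6) (-1,6)
{xaCfE, xaRfE} → row (-2,-2) (-2,-2) (1,0) (1,0)
{xaCkW, xaRkW} → row (-4,-2) (-4,-2) (-1,6) (-1,6)
{xaCkE, xaRkE} → row (-4,-2) (-4,-2) (1,0) (1,0)
{ybCfW, ybCfE, ybCkW, ybCkE, ybRfW, ybRfE, ybRkW, ybRkE, yaCfW, yaCfE, yaCkW, yaCkE, yaRfW, yaRfE, yaRkW, yaRkE} → row (2,0) (2,0) (2,0) (2,0)
That's 7 distinct rows out of 32 strategies.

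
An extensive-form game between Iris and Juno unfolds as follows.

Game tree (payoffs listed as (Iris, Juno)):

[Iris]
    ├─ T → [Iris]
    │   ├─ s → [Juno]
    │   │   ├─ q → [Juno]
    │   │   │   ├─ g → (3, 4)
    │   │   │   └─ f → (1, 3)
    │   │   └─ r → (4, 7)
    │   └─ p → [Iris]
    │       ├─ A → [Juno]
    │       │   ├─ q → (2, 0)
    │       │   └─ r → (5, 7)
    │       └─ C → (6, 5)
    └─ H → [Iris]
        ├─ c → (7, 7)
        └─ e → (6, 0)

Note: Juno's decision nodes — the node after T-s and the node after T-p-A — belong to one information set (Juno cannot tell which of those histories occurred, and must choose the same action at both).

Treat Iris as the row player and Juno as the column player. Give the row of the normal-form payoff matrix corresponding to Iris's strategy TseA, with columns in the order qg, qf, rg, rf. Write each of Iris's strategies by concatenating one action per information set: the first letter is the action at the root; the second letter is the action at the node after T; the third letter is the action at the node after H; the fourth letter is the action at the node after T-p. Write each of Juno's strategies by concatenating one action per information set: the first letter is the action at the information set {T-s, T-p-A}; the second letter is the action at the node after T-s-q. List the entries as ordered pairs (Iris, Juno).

vs qg: Iris plays T → Iris plays s at [T] → Juno plays q at [T-s] → Juno plays g at [T-s-q] → (3, 4)
vs qf: Iris plays T → Iris plays s at [T] → Juno plays q at [T-s] → Juno plays f at [T-s-q] → (1, 3)
vs rg: Iris plays T → Iris plays s at [T] → Juno plays r at [T-s] → (4, 7)
vs rf: Iris plays T → Iris plays s at [T] → Juno plays r at [T-s] → (4, 7)

(3,4) (1,3) (4,7) (4,7)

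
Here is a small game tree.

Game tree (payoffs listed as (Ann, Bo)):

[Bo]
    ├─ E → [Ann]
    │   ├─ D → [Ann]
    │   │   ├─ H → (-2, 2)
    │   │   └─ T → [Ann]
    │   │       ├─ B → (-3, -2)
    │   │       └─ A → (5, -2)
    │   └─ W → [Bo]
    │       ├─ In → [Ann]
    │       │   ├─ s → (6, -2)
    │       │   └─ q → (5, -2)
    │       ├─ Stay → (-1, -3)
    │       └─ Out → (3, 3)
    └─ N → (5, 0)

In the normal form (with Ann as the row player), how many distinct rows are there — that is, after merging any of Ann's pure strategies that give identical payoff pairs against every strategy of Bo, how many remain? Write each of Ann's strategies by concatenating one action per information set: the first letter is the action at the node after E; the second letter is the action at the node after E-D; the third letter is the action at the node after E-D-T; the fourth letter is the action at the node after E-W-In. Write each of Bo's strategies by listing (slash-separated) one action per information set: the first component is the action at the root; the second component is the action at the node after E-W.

Ann has 16 pure strategies: DHBs, DHBq, DHAs, DHAq, DTBs, DTBq, DTAs, DTAq, WHBs, WHBq, WHAs, WHAq, WTBs, WTBq, WTAs, WTAq. Columns: E/In, E/Stay, E/Out, N/In, N/Stay, N/Out.
{DHBs, DHBq, DHAs, DHAq} → row (-2,2) (-2,2) (-2,2) (5,0) (5,0) (5,0)
{DTBs, DTBq} → row (-3,-2) (-3,-2) (-3,-2) (5,0) (5,0) (5,0)
{DTAs, DTAq} → row (5,-2) (5,-2) (5,-2) (5,0) (5,0) (5,0)
{WHBs, WHAs, WTBs, WTAs} → row (6,-2) (-1,-3) (3,3) (5,0) (5,0) (5,0)
{WHBq, WHAq, WTBq, WTAq} → row (5,-2) (-1,-3) (3,3) (5,0) (5,0) (5,0)
That's 5 distinct rows out of 16 strategies.

5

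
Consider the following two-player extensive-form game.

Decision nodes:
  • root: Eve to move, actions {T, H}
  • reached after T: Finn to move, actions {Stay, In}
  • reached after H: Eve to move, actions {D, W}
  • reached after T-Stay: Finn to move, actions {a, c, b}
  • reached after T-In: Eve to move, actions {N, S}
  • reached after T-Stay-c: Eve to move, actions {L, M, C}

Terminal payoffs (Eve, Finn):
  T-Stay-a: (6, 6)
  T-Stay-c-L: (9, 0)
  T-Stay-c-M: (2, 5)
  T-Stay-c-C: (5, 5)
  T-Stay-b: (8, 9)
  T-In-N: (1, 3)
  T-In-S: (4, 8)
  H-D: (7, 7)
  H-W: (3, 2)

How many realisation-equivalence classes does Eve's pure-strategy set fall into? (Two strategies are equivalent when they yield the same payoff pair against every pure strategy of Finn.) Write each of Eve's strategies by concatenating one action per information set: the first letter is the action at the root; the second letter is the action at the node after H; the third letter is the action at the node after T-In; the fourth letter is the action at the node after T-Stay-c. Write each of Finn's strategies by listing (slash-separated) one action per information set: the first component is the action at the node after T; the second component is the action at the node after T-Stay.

Eve has 24 pure strategies: TDNL, TDNM, TDNC, TDSL, TDSM, TDSC, TWNL, TWNM, TWNC, TWSL, TWSM, TWSC, HDNL, HDNM, HDNC, HDSL, HDSM, HDSC, HWNL, HWNM, HWNC, HWSL, HWSM, HWSC. Columns: Stay/a, Stay/c, Stay/b, In/a, In/c, In/b.
{TDNL, TWNL} → row (6,6) (9,0) (8,9) (1,3) (1,3) (1,3)
{TDNM, TWNM} → row (6,6) (2,5) (8,9) (1,3) (1,3) (1,3)
{TDNC, TWNC} → row (6,6) (5,5) (8,9) (1,3) (1,3) (1,3)
{TDSL, TWSL} → row (6,6) (9,0) (8,9) (4,8) (4,8) (4,8)
{TDSM, TWSM} → row (6,6) (2,5) (8,9) (4,8) (4,8) (4,8)
{TDSC, TWSC} → row (6,6) (5,5) (8,9) (4,8) (4,8) (4,8)
{HDNL, HDNM, HDNC, HDSL, HDSM, HDSC} → row (7,7) (7,7) (7,7) (7,7) (7,7) (7,7)
{HWNL, HWNM, HWNC, HWSL, HWSM, HWSC} → row (3,2) (3,2) (3,2) (3,2) (3,2) (3,2)
That's 8 distinct rows out of 24 strategies.

8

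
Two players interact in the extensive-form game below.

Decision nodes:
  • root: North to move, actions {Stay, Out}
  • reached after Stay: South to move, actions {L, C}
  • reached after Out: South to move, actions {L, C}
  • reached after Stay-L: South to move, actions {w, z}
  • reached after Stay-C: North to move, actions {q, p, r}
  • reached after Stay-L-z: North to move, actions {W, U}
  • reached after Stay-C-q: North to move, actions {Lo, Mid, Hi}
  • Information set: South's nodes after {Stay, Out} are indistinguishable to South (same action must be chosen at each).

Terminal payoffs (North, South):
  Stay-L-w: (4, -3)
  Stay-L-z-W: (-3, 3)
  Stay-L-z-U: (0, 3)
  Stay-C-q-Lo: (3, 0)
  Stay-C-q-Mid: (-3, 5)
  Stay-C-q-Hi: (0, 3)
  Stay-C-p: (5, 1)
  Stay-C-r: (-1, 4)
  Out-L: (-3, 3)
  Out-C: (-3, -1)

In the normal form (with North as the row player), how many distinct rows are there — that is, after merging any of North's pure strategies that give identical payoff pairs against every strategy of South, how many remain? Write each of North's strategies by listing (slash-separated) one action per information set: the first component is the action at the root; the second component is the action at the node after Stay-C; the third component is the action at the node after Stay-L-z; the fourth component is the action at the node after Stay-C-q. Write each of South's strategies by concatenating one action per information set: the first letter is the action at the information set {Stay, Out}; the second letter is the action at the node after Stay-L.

11

North has 36 pure strategies: Stay/q/W/Lo, Stay/q/W/Mid, Stay/q/W/Hi, Stay/q/U/Lo, Stay/q/U/Mid, Stay/q/U/Hi, Stay/p/W/Lo, Stay/p/W/Mid, Stay/p/W/Hi, Stay/p/U/Lo, Stay/p/U/Mid, Stay/p/U/Hi, Stay/r/W/Lo, Stay/r/W/Mid, Stay/r/W/Hi, Stay/r/U/Lo, Stay/r/U/Mid, Stay/r/U/Hi, Out/q/W/Lo, Out/q/W/Mid, Out/q/W/Hi, Out/q/U/Lo, Out/q/U/Mid, Out/q/U/Hi, Out/p/W/Lo, Out/p/W/Mid, Out/p/W/Hi, Out/p/U/Lo, Out/p/U/Mid, Out/p/U/Hi, Out/r/W/Lo, Out/r/W/Mid, Out/r/W/Hi, Out/r/U/Lo, Out/r/U/Mid, Out/r/U/Hi. Columns: Lw, Lz, Cw, Cz.
{Stay/q/W/Lo} → row (4,-3) (-3,3) (3,0) (3,0)
{Stay/q/W/Mid} → row (4,-3) (-3,3) (-3,5) (-3,5)
{Stay/q/W/Hi} → row (4,-3) (-3,3) (0,3) (0,3)
{Stay/q/U/Lo} → row (4,-3) (0,3) (3,0) (3,0)
{Stay/q/U/Mid} → row (4,-3) (0,3) (-3,5) (-3,5)
{Stay/q/U/Hi} → row (4,-3) (0,3) (0,3) (0,3)
{Stay/p/W/Lo, Stay/p/W/Mid, Stay/p/W/Hi} → row (4,-3) (-3,3) (5,1) (5,1)
{Stay/p/U/Lo, Stay/p/U/Mid, Stay/p/U/Hi} → row (4,-3) (0,3) (5,1) (5,1)
{Stay/r/W/Lo, Stay/r/W/Mid, Stay/r/W/Hi} → row (4,-3) (-3,3) (-1,4) (-1,4)
{Stay/r/U/Lo, Stay/r/U/Mid, Stay/r/U/Hi} → row (4,-3) (0,3) (-1,4) (-1,4)
{Out/q/W/Lo, Out/q/W/Mid, Out/q/W/Hi, Out/q/U/Lo, Out/q/U/Mid, Out/q/U/Hi, Out/p/W/Lo, Out/p/W/Mid, Out/p/W/Hi, Out/p/U/Lo, Out/p/U/Mid, Out/p/U/Hi, Out/r/W/Lo, Out/r/W/Mid, Out/r/W/Hi, Out/r/U/Lo, Out/r/U/Mid, Out/r/U/Hi} → row (-3,3) (-3,3) (-3,-1) (-3,-1)
That's 11 distinct rows out of 36 strategies.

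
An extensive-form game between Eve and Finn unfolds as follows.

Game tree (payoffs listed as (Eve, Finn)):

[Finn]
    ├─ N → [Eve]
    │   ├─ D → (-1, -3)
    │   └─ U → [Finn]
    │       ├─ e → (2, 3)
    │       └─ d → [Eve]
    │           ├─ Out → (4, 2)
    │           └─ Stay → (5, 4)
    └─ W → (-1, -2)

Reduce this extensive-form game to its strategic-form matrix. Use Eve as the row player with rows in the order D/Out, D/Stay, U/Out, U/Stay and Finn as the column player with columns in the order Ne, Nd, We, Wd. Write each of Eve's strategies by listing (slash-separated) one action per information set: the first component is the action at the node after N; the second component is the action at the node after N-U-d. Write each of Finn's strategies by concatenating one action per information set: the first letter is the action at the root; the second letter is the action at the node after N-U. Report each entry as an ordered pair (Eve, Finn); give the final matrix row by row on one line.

             Ne       Nd       We       Wd
 D/Out  (-1,-3)  (-1,-3)  (-1,-2)  (-1,-2)
D/Stay  (-1,-3)  (-1,-3)  (-1,-2)  (-1,-2)
 U/Out    (2,3)    (4,2)  (-1,-2)  (-1,-2)
U/Stay    (2,3)    (5,4)  (-1,-2)  (-1,-2)

D/Out: (-1,-3) (-1,-3) (-1,-2) (-1,-2) | D/Stay: (-1,-3) (-1,-3) (-1,-2) (-1,-2) | U/Out: (2,3) (4,2) (-1,-2) (-1,-2) | U/Stay: (2,3) (5,4) (-1,-2) (-1,-2)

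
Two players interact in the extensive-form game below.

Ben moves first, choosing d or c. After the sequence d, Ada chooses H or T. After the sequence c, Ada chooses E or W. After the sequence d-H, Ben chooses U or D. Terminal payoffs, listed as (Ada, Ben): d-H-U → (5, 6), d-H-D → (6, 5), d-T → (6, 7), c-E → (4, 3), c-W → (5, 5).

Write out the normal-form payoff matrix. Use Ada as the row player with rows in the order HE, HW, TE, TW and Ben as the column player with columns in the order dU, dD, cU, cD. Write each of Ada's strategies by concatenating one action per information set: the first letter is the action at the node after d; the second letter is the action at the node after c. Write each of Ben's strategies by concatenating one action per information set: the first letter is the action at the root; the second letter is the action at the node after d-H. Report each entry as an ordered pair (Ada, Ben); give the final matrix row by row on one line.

HE: (5,6) (6,5) (4,3) (4,3) | HW: (5,6) (6,5) (5,5) (5,5) | TE: (6,7) (6,7) (4,3) (4,3) | TW: (6,7) (6,7) (5,5) (5,5)

Row HE: dU→(5,6), dD→(6,5), cU→(4,3), cD→(4,3)
Row HW: dU→(5,6), dD→(6,5), cU→(5,5), cD→(5,5)
Row TE: dU→(6,7), dD→(6,7), cU→(4,3), cD→(4,3)
Row TW: dU→(6,7), dD→(6,7), cU→(5,5), cD→(5,5)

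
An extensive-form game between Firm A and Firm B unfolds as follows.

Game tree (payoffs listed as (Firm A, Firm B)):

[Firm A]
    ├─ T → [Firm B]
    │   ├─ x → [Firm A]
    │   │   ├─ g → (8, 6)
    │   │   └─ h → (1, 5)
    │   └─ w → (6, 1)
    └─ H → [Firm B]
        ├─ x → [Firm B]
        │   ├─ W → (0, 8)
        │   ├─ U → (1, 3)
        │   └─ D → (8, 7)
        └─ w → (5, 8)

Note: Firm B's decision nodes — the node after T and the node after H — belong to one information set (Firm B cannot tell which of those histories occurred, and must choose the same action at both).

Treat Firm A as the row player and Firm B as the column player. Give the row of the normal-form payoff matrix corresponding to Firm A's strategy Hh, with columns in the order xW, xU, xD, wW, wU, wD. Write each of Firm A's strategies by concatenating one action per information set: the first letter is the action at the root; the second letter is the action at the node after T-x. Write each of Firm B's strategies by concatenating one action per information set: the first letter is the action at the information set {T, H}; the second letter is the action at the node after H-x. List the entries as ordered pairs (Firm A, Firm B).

vs xW: Firm A plays H → Firm B plays x at [H] → Firm B plays W at [H-x] → (0, 8)
vs xU: Firm A plays H → Firm B plays x at [H] → Firm B plays U at [H-x] → (1, 3)
vs xD: Firm A plays H → Firm B plays x at [H] → Firm B plays D at [H-x] → (8, 7)
vs wW: Firm A plays H → Firm B plays w at [H] → (5, 8)
vs wU: Firm A plays H → Firm B plays w at [H] → (5, 8)
vs wD: Firm A plays H → Firm B plays w at [H] → (5, 8)

(0,8) (1,3) (8,7) (5,8) (5,8) (5,8)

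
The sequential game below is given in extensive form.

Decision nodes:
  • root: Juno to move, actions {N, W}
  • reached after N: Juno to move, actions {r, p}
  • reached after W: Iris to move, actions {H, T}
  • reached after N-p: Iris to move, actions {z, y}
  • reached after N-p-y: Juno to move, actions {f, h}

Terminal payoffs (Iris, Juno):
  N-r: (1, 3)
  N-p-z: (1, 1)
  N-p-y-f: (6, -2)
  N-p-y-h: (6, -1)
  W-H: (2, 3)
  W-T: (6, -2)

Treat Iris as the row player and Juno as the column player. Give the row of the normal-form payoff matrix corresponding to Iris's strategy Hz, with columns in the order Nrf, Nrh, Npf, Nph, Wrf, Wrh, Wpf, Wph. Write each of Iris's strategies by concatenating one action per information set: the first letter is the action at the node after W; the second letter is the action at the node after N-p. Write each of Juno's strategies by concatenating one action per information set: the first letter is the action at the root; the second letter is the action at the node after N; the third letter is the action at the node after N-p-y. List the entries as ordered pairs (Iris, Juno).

(1,3) (1,3) (1,1) (1,1) (2,3) (2,3) (2,3) (2,3)

vs Nrf: Juno plays N → Juno plays r at [N] → (1, 3)
vs Nrh: Juno plays N → Juno plays r at [N] → (1, 3)
vs Npf: Juno plays N → Juno plays p at [N] → Iris plays z at [N-p] → (1, 1)
vs Nph: Juno plays N → Juno plays p at [N] → Iris plays z at [N-p] → (1, 1)
vs Wrf: Juno plays W → Iris plays H at [W] → (2, 3)
vs Wrh: Juno plays W → Iris plays H at [W] → (2, 3)
vs Wpf: Juno plays W → Iris plays H at [W] → (2, 3)
vs Wph: Juno plays W → Iris plays H at [W] → (2, 3)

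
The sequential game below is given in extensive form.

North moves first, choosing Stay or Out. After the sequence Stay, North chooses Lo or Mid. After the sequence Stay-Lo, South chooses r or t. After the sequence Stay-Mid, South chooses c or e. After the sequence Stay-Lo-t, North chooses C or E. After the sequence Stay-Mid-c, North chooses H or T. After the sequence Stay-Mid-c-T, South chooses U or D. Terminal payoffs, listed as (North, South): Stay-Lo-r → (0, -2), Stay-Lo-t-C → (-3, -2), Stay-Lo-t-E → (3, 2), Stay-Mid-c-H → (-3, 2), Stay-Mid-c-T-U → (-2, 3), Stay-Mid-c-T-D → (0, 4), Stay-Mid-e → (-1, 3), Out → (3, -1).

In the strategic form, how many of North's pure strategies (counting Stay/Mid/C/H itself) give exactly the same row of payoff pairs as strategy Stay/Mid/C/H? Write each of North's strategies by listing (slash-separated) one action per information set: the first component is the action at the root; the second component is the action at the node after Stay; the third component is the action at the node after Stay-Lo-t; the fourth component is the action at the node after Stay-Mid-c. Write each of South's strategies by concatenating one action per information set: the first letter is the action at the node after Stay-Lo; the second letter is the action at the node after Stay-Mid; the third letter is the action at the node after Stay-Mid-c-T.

Row for Stay/Mid/C/H (columns rcU, rcD, reU, reD, tcU, tcD, teU, teD): (-3,2) (-3,2) (-1,3) (-1,3) (-3,2) (-3,2) (-1,3) (-1,3).
Under Stay/Mid/C/H, North's choice at the node after Stay-Lo-t can never be reached regardless of what South does, so varying those choices leaves every outcome unchanged.
Holding the reachable choices fixed and varying the unreachable one freely already gives 2 equivalent strategies.
No other strategy reproduces this row, so those 2 are the full class: Stay/Mid/C/H, Stay/Mid/E/H.

2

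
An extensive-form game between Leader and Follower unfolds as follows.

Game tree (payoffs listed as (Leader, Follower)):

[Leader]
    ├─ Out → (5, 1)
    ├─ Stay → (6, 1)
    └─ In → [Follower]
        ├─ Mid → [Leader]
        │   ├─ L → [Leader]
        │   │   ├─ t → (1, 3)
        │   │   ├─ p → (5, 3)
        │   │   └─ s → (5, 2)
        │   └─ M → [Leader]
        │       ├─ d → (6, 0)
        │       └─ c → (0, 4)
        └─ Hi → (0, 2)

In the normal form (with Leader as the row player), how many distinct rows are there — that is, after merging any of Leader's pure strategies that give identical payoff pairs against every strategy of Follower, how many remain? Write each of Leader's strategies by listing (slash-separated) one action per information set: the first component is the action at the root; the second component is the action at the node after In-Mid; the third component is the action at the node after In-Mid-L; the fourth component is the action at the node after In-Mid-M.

7

Leader has 36 pure strategies: Out/L/t/d, Out/L/t/c, Out/L/p/d, Out/L/p/c, Out/L/s/d, Out/L/s/c, Out/M/t/d, Out/M/t/c, Out/M/p/d, Out/M/p/c, Out/M/s/d, Out/M/s/c, Stay/L/t/d, Stay/L/t/c, Stay/L/p/d, Stay/L/p/c, Stay/L/s/d, Stay/L/s/c, Stay/M/t/d, Stay/M/t/c, Stay/M/p/d, Stay/M/p/c, Stay/M/s/d, Stay/M/s/c, In/L/t/d, In/L/t/c, In/L/p/d, In/L/p/c, In/L/s/d, In/L/s/c, In/M/t/d, In/M/t/c, In/M/p/d, In/M/p/c, In/M/s/d, In/M/s/c. Columns: Mid, Hi.
{Out/L/t/d, Out/L/t/c, Out/L/p/d, Out/L/p/c, Out/L/s/d, Out/L/s/c, Out/M/t/d, Out/M/t/c, Out/M/p/d, Out/M/p/c, Out/M/s/d, Out/M/s/c} → row (5,1) (5,1)
{Stay/L/t/d, Stay/L/t/c, Stay/L/p/d, Stay/L/p/c, Stay/L/s/d, Stay/L/s/c, Stay/M/t/d, Stay/M/t/c, Stay/M/p/d, Stay/M/p/c, Stay/M/s/d, Stay/M/s/c} → row (6,1) (6,1)
{In/L/t/d, In/L/t/c} → row (1,3) (0,2)
{In/L/p/d, In/L/p/c} → row (5,3) (0,2)
{In/L/s/d, In/L/s/c} → row (5,2) (0,2)
{In/M/t/d, In/M/p/d, In/M/s/d} → row (6,0) (0,2)
{In/M/t/c, In/M/p/c, In/M/s/c} → row (0,4) (0,2)
That's 7 distinct rows out of 36 strategies.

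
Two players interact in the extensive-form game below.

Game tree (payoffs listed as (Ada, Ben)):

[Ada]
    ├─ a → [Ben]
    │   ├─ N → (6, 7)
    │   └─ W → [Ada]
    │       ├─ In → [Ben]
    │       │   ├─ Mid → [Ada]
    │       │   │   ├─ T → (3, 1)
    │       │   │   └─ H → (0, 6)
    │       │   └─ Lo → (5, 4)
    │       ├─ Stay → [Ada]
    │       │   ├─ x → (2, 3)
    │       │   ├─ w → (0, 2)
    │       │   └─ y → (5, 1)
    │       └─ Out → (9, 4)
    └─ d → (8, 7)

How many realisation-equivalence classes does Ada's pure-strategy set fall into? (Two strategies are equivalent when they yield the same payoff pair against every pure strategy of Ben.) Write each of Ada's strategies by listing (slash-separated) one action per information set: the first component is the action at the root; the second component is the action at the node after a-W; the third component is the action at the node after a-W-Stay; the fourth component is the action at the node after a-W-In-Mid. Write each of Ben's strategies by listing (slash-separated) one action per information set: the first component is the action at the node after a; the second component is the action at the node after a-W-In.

Ada has 36 pure strategies: a/In/x/T, a/In/x/H, a/In/w/T, a/In/w/H, a/In/y/T, a/In/y/H, a/Stay/x/T, a/Stay/x/H, a/Stay/w/T, a/Stay/w/H, a/Stay/y/T, a/Stay/y/H, a/Out/x/T, a/Out/x/H, a/Out/w/T, a/Out/w/H, a/Out/y/T, a/Out/y/H, d/In/x/T, d/In/x/H, d/In/w/T, d/In/w/H, d/In/y/T, d/In/y/H, d/Stay/x/T, d/Stay/x/H, d/Stay/w/T, d/Stay/w/H, d/Stay/y/T, d/Stay/y/H, d/Out/x/T, d/Out/x/H, d/Out/w/T, d/Out/w/H, d/Out/y/T, d/Out/y/H. Columns: N/Mid, N/Lo, W/Mid, W/Lo.
{a/In/x/T, a/In/w/T, a/In/y/T} → row (6,7) (6,7) (3,1) (5,4)
{a/In/x/H, a/In/w/H, a/In/y/H} → row (6,7) (6,7) (0,6) (5,4)
{a/Stay/x/T, a/Stay/x/H} → row (6,7) (6,7) (2,3) (2,3)
{a/Stay/w/T, a/Stay/w/H} → row (6,7) (6,7) (0,2) (0,2)
{a/Stay/y/T, a/Stay/y/H} → row (6,7) (6,7) (5,1) (5,1)
{a/Out/x/T, a/Out/x/H, a/Out/w/T, a/Out/w/H, a/Out/y/T, a/Out/y/H} → row (6,7) (6,7) (9,4) (9,4)
{d/In/x/T, d/In/x/H, d/In/w/T, d/In/w/H, d/In/y/T, d/In/y/H, d/Stay/x/T, d/Stay/x/H, d/Stay/w/T, d/Stay/w/H, d/Stay/y/T, d/Stay/y/H, d/Out/x/T, d/Out/x/H, d/Out/w/T, d/Out/w/H, d/Out/y/T, d/Out/y/H} → row (8,7) (8,7) (8,7) (8,7)
That's 7 distinct rows out of 36 strategies.

7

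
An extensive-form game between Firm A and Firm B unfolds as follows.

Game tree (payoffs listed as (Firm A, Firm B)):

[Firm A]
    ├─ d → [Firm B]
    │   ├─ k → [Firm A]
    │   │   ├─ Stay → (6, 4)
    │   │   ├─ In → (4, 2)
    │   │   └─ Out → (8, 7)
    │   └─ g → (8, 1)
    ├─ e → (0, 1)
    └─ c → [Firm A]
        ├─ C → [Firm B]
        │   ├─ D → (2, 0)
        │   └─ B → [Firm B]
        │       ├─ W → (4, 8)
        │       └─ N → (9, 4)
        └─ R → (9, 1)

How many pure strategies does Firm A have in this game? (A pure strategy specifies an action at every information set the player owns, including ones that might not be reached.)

Firm A owns the root with actions {d, e, c} — three choices.
Firm A owns the node after c with actions {C, R} — two choices.
Firm A owns the node after d-k with actions {Stay, In, Out} — three choices.
A pure strategy fixes one action at each information set independently, so the count is the product 3 × 2 × 3 = 18.

18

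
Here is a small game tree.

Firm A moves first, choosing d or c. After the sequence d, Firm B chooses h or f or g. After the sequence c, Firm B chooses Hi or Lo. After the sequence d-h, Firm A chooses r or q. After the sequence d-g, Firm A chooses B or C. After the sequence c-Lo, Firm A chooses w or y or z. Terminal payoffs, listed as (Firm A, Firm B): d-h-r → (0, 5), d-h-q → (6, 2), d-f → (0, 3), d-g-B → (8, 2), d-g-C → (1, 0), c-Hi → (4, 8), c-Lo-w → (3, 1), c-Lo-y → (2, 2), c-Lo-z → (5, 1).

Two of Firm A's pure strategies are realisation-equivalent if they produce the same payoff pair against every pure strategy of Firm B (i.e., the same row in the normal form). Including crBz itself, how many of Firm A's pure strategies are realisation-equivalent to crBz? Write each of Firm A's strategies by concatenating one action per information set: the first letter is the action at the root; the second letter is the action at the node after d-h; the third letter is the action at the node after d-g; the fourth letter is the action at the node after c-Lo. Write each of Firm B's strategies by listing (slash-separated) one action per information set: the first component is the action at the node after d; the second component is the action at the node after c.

Row for crBz (columns h/Hi, h/Lo, f/Hi, f/Lo, g/Hi, g/Lo): (4,8) (5,1) (4,8) (5,1) (4,8) (5,1).
Under crBz, Firm A's choice at the node after d-h and at the node after d-g can never be reached regardless of what Firm B does, so varying those choices leaves every outcome unchanged.
Holding the reachable choices fixed and varying the unreachable ones freely already gives 2 × 2 = 4 equivalent strategies.
No other strategy reproduces this row, so those 4 are the full class: crBz, crCz, cqBz, cqCz.

4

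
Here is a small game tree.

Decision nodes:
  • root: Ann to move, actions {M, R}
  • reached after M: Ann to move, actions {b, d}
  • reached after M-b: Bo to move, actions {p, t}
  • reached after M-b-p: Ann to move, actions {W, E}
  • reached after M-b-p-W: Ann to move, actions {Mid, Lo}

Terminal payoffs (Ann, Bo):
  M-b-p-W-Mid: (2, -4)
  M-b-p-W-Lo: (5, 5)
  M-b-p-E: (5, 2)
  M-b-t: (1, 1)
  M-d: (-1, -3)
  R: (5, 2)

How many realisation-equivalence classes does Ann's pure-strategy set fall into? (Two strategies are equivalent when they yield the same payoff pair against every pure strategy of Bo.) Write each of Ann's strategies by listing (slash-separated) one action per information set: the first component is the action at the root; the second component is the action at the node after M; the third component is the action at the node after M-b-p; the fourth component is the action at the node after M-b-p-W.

Ann has 16 pure strategies: M/b/W/Mid, M/b/W/Lo, M/b/E/Mid, M/b/E/Lo, M/d/W/Mid, M/d/W/Lo, M/d/E/Mid, M/d/E/Lo, R/b/W/Mid, R/b/W/Lo, R/b/E/Mid, R/b/E/Lo, R/d/W/Mid, R/d/W/Lo, R/d/E/Mid, R/d/E/Lo. Columns: p, t.
{M/b/W/Mid} → row (2,-4) (1,1)
{M/b/W/Lo} → row (5,5) (1,1)
{M/b/E/Mid, M/b/E/Lo} → row (5,2) (1,1)
{M/d/W/Mid, M/d/W/Lo, M/d/E/Mid, M/d/E/Lo} → row (-1,-3) (-1,-3)
{R/b/W/Mid, R/b/W/Lo, R/b/E/Mid, R/b/E/Lo, R/d/W/Mid, R/d/W/Lo, R/d/E/Mid, R/d/E/Lo} → row (5,2) (5,2)
That's 5 distinct rows out of 16 strategies.

5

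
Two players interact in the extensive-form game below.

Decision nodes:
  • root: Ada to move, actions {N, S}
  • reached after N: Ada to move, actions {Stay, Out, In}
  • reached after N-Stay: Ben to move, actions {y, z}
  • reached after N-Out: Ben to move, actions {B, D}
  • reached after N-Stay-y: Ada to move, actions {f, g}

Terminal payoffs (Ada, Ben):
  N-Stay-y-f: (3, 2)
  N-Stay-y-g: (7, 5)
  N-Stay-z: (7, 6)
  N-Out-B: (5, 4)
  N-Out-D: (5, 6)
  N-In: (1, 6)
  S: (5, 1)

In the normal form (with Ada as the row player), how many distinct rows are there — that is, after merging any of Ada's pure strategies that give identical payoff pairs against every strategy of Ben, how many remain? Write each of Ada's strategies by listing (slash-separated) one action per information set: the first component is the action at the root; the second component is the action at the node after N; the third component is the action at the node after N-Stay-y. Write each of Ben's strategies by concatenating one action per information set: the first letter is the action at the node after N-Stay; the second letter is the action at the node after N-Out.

5

Ada has 12 pure strategies: N/Stay/f, N/Stay/g, N/Out/f, N/Out/g, N/In/f, N/In/g, S/Stay/f, S/Stay/g, S/Out/f, S/Out/g, S/In/f, S/In/g. Columns: yB, yD, zB, zD.
{N/Stay/f} → row (3,2) (3,2) (7,6) (7,6)
{N/Stay/g} → row (7,5) (7,5) (7,6) (7,6)
{N/Out/f, N/Out/g} → row (5,4) (5,6) (5,4) (5,6)
{N/In/f, N/In/g} → row (1,6) (1,6) (1,6) (1,6)
{S/Stay/f, S/Stay/g, S/Out/f, S/Out/g, S/In/f, S/In/g} → row (5,1) (5,1) (5,1) (5,1)
That's 5 distinct rows out of 12 strategies.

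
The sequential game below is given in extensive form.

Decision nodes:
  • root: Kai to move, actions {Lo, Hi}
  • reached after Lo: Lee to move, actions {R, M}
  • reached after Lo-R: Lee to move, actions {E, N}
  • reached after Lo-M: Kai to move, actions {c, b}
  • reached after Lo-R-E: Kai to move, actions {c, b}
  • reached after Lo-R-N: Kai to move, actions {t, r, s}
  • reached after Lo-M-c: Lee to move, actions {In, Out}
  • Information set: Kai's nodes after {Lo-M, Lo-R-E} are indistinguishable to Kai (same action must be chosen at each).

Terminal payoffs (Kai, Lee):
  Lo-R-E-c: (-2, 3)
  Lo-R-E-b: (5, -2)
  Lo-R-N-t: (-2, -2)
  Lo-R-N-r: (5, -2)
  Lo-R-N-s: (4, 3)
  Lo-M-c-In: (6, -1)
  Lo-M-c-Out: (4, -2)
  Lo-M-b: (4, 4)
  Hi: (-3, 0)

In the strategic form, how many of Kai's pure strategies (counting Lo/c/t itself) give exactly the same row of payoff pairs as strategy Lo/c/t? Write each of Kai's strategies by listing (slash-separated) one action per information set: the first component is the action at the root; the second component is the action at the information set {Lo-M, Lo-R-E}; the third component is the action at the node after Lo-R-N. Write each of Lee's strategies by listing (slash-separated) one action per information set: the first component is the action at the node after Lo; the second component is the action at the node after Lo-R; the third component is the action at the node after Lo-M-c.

1

Row for Lo/c/t (columns R/E/In, R/E/Out, R/N/In, R/N/Out, M/E/In, M/E/Out, M/N/In, M/N/Out): (-2,3) (-2,3) (-2,-2) (-2,-2) (6,-1) (4,-2) (6,-1) (4,-2).
Every one of Kai's information sets is on the play path for some reply by Lee when Kai follows Lo/c/t.
Changing the action at any of them therefore changes at least one column, so only Lo/c/t itself gives this row.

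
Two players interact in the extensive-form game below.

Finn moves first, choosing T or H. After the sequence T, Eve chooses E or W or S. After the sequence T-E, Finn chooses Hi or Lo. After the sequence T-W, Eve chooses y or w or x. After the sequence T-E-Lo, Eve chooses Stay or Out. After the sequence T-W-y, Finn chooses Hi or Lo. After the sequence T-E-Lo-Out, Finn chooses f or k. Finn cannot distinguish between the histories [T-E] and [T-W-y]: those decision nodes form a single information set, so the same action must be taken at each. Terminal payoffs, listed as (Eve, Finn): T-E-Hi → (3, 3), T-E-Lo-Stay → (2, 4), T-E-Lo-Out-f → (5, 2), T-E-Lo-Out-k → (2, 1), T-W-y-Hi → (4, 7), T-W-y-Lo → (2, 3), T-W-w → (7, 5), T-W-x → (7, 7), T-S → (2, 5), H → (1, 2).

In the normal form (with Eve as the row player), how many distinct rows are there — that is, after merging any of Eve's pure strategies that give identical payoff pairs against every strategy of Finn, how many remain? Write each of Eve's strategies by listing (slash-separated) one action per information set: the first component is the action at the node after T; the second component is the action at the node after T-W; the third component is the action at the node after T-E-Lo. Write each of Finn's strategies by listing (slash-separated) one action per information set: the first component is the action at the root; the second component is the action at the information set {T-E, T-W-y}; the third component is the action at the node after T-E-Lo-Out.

6

Eve has 18 pure strategies: E/y/Stay, E/y/Out, E/w/Stay, E/w/Out, E/x/Stay, E/x/Out, W/y/Stay, W/y/Out, W/w/Stay, W/w/Out, W/x/Stay, W/x/Out, S/y/Stay, S/y/Out, S/w/Stay, S/w/Out, S/x/Stay, S/x/Out. Columns: T/Hi/f, T/Hi/k, T/Lo/f, T/Lo/k, H/Hi/f, H/Hi/k, H/Lo/f, H/Lo/k.
{E/y/Stay, E/w/Stay, E/x/Stay} → row (3,3) (3,3) (2,4) (2,4) (1,2) (1,2) (1,2) (1,2)
{E/y/Out, E/w/Out, E/x/Out} → row (3,3) (3,3) (5,2) (2,1) (1,2) (1,2) (1,2) (1,2)
{W/y/Stay, W/y/Out} → row (4,7) (4,7) (2,3) (2,3) (1,2) (1,2) (1,2) (1,2)
{W/w/Stay, W/w/Out} → row (7,5) (7,5) (7,5) (7,5) (1,2) (1,2) (1,2) (1,2)
{W/x/Stay, W/x/Out} → row (7,7) (7,7) (7,7) (7,7) (1,2) (1,2) (1,2) (1,2)
{S/y/Stay, S/y/Out, S/w/Stay, S/w/Out, S/x/Stay, S/x/Out} → row (2,5) (2,5) (2,5) (2,5) (1,2) (1,2) (1,2) (1,2)
That's 6 distinct rows out of 18 strategies.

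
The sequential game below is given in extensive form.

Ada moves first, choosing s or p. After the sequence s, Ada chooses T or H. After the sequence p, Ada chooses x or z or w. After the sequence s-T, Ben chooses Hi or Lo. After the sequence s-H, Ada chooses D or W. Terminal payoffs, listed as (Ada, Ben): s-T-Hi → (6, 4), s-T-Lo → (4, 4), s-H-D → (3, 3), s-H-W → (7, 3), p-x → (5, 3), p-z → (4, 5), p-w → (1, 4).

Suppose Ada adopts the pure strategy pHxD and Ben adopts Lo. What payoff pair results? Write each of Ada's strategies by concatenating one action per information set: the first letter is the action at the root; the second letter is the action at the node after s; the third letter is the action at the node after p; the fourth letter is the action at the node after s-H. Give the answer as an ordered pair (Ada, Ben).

Trace the play path from the root:
  Ada plays p
  Ada plays x at [p]
→ terminal payoff (5, 3).
(Ada's choice at the node after s is never reached on this path, so it doesn't affect the outcome.)

(5, 3)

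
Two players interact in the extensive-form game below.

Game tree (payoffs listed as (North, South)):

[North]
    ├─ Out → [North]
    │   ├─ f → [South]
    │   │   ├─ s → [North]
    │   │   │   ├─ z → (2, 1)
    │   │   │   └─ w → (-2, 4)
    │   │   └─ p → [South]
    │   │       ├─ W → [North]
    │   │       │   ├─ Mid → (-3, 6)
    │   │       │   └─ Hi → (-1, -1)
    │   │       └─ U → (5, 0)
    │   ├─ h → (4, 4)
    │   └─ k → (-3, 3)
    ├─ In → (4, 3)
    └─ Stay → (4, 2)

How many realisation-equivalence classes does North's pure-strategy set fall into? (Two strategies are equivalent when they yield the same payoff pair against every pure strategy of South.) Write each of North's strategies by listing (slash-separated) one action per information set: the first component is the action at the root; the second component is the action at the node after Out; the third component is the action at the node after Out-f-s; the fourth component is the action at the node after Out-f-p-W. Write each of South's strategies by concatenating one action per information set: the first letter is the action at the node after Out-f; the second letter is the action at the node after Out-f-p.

8

North has 36 pure strategies: Out/f/z/Mid, Out/f/z/Hi, Out/f/w/Mid, Out/f/w/Hi, Out/h/z/Mid, Out/h/z/Hi, Out/h/w/Mid, Out/h/w/Hi, Out/k/z/Mid, Out/k/z/Hi, Out/k/w/Mid, Out/k/w/Hi, In/f/z/Mid, In/f/z/Hi, In/f/w/Mid, In/f/w/Hi, In/h/z/Mid, In/h/z/Hi, In/h/w/Mid, In/h/w/Hi, In/k/z/Mid, In/k/z/Hi, In/k/w/Mid, In/k/w/Hi, Stay/f/z/Mid, Stay/f/z/Hi, Stay/f/w/Mid, Stay/f/w/Hi, Stay/h/z/Mid, Stay/h/z/Hi, Stay/h/w/Mid, Stay/h/w/Hi, Stay/k/z/Mid, Stay/k/z/Hi, Stay/k/w/Mid, Stay/k/w/Hi. Columns: sW, sU, pW, pU.
{Out/f/z/Mid} → row (2,1) (2,1) (-3,6) (5,0)
{Out/f/z/Hi} → row (2,1) (2,1) (-1,-1) (5,0)
{Out/f/w/Mid} → row (-2,4) (-2,4) (-3,6) (5,0)
{Out/f/w/Hi} → row (-2,4) (-2,4) (-1,-1) (5,0)
{Out/h/z/Mid, Out/h/z/Hi, Out/h/w/Mid, Out/h/w/Hi} → row (4,4) (4,4) (4,4) (4,4)
{Out/k/z/Mid, Out/k/z/Hi, Out/k/w/Mid, Out/k/w/Hi} → row (-3,3) (-3,3) (-3,3) (-3,3)
{In/f/z/Mid, In/f/z/Hi, In/f/w/Mid, In/f/w/Hi, In/h/z/Mid, In/h/z/Hi, In/h/w/Mid, In/h/w/Hi, In/k/z/Mid, In/k/z/Hi, In/k/w/Mid, In/k/w/Hi} → row (4,3) (4,3) (4,3) (4,3)
{Stay/f/z/Mid, Stay/f/z/Hi, Stay/f/w/Mid, Stay/f/w/Hi, Stay/h/z/Mid, Stay/h/z/Hi, Stay/h/w/Mid, Stay/h/w/Hi, Stay/k/z/Mid, Stay/k/z/Hi, Stay/k/w/Mid, Stay/k/w/Hi} → row (4,2) (4,2) (4,2) (4,2)
That's 8 distinct rows out of 36 strategies.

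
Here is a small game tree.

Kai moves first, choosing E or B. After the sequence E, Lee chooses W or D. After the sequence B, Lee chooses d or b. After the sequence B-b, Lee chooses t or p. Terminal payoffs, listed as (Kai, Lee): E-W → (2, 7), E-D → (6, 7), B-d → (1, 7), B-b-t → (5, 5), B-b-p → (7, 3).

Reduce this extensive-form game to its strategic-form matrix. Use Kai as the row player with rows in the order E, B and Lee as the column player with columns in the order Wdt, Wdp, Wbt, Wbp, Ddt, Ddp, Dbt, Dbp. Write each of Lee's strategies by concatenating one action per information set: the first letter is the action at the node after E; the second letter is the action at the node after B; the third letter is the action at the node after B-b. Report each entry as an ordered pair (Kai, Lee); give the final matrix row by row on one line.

E: (2,7) (2,7) (2,7) (2,7) (6,7) (6,7) (6,7) (6,7) | B: (1,7) (1,7) (5,5) (7,3) (1,7) (1,7) (5,5) (7,3)

Row E: Wdt→(2,7), Wdp→(2,7), Wbt→(2,7), Wbp→(2,7), Ddt→(6,7), Ddp→(6,7), Dbt→(6,7), Dbp→(6,7)
Row B: Wdt→(1,7), Wdp→(1,7), Wbt→(5,5), Wbp→(7,3), Ddt→(1,7), Ddp→(1,7), Dbt→(5,5), Dbp→(7,3)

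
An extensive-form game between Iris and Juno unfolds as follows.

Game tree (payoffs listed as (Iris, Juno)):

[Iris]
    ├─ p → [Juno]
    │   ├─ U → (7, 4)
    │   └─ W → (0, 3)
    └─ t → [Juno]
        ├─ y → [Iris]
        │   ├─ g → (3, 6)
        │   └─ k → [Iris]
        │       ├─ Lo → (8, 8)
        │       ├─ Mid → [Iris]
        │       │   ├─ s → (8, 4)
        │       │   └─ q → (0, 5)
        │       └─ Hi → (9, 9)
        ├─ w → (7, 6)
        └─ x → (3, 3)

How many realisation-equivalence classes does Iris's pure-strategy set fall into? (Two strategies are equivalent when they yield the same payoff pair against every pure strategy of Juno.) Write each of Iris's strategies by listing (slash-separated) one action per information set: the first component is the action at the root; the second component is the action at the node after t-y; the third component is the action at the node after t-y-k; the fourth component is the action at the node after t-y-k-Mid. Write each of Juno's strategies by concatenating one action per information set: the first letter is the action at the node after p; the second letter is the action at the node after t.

6

Iris has 24 pure strategies: p/g/Lo/s, p/g/Lo/q, p/g/Mid/s, p/g/Mid/q, p/g/Hi/s, p/g/Hi/q, p/k/Lo/s, p/k/Lo/q, p/k/Mid/s, p/k/Mid/q, p/k/Hi/s, p/k/Hi/q, t/g/Lo/s, t/g/Lo/q, t/g/Mid/s, t/g/Mid/q, t/g/Hi/s, t/g/Hi/q, t/k/Lo/s, t/k/Lo/q, t/k/Mid/s, t/k/Mid/q, t/k/Hi/s, t/k/Hi/q. Columns: Uy, Uw, Ux, Wy, Ww, Wx.
{p/g/Lo/s, p/g/Lo/q, p/g/Mid/s, p/g/Mid/q, p/g/Hi/s, p/g/Hi/q, p/k/Lo/s, p/k/Lo/q, p/k/Mid/s, p/k/Mid/q, p/k/Hi/s, p/k/Hi/q} → row (7,4) (7,4) (7,4) (0,3) (0,3) (0,3)
{t/g/Lo/s, t/g/Lo/q, t/g/Mid/s, t/g/Mid/q, t/g/Hi/s, t/g/Hi/q} → row (3,6) (7,6) (3,3) (3,6) (7,6) (3,3)
{t/k/Lo/s, t/k/Lo/q} → row (8,8) (7,6) (3,3) (8,8) (7,6) (3,3)
{t/k/Mid/s} → row (8,4) (7,6) (3,3) (8,4) (7,6) (3,3)
{t/k/Mid/q} → row (0,5) (7,6) (3,3) (0,5) (7,6) (3,3)
{t/k/Hi/s, t/k/Hi/q} → row (9,9) (7,6) (3,3) (9,9) (7,6) (3,3)
That's 6 distinct rows out of 24 strategies.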